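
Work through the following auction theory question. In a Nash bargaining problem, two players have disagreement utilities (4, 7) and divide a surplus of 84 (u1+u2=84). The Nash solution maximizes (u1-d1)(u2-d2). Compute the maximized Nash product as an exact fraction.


Step 1: The Nash solution splits surplus symmetrically above the disagreement point
Step 2: u1 = (total + d1 - d2)/2 = (84 + 4 - 7)/2 = 81/2
Step 3: u2 = (total - d1 + d2)/2 = (84 - 4 + 7)/2 = 87/2
Step 4: Nash product = (81/2 - 4) * (87/2 - 7)
Step 5: = 73/2 * 73/2 = 5329/4

5329/4


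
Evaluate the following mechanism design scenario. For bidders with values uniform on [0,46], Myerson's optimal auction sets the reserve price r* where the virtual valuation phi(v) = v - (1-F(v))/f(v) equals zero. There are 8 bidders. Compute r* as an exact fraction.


Step 1: For U[0,46], F(v) = v/46 and f(v) = 1/46
Step 2: phi(v) = v - (1 - v/46)/(1/46) = v - (46 - v) = 2v - 46
Step 3: Set phi(r*) = 0: 2r* - 46 = 0
Step 4: r* = 46/2 = 23 (the number of bidders n = 8 does not enter)

23


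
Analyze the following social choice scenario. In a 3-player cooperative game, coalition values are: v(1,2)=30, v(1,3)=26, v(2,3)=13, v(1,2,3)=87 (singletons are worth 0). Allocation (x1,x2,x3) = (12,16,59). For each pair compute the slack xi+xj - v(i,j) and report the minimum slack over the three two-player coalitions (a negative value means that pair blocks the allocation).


Step 1: Slack for coalition (1,2): x1+x2 - v12 = 28 - 30 = -2
Step 2: Slack for coalition (1,3): x1+x3 - v13 = 71 - 26 = 45
Step 3: Slack for coalition (2,3): x2+x3 - v23 = 75 - 13 = 62
Step 4: Minimum slack = min(-2, 45, 62) = -2, attained by (1,2); coalition (1,2) can block (slack < 0), so the allocation is not in the core

-2


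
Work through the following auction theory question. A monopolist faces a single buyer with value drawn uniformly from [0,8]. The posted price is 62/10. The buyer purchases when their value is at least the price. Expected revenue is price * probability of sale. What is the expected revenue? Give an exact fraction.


Step 1: Posted price r = 31/5, value support [0,8]
Step 2: P(v >= r) = (8 - 31/5)/8 = 9/40
Step 3: Expected revenue = r * P(v >= r) = 31/5 * 9/40
Step 4: Revenue = 279/200

279/200


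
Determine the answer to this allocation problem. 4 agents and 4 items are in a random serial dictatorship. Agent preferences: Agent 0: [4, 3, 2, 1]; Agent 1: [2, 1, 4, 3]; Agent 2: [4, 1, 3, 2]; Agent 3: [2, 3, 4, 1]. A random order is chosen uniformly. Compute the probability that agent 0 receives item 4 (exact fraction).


Step 1: Agent 0 wants item 4
Step 2: There are 24 possible orderings of agents
Step 3: In 12 orderings, agent 0 gets item 4
Step 4: Probability = 12/24 = 1/2

1/2


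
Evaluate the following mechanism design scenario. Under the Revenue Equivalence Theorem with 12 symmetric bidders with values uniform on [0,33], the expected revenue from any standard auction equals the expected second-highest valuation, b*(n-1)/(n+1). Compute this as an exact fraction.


Step 1: By Revenue Equivalence, expected revenue = b*(n-1)/(n+1)
Step 2: Substituting n = 12, b = 33
Step 3: Revenue = 33*(12-1)/(12+1) = 33*11/13
Step 4: Revenue = 363/13

363/13


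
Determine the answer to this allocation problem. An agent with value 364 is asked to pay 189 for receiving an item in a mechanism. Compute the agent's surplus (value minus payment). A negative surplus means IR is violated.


Step 1: Surplus = value - payment = 364 - 189 = 175
Step 2: IR is satisfied (surplus >= 0)

175


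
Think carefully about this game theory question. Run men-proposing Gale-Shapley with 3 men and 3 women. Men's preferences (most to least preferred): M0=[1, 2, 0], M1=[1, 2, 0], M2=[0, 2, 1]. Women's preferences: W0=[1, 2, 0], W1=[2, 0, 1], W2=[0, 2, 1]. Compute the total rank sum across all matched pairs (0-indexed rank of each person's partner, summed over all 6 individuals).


Step 1: Run Gale-Shapley (men propose, women hold best offer):
  M0 proposes to W1; she accepts
  M1 proposes to W1; rejected
  M1 proposes to W2; she accepts
  M2 proposes to W0; she accepts
Step 2: Final matching: W0-M2, W1-M0, W2-M1
Step 3: 0-indexed ranks (man's rank of his match, then woman's): 0 + 1 + 0 + 1 + 1 + 2
Step 4: Total rank sum = 5

5


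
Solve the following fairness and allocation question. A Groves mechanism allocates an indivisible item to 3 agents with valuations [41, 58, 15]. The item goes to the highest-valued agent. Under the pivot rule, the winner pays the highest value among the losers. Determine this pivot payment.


Step 1: The efficient winner is agent 1 with value 58
Step 2: Other agents' values: [41, 15]
Step 3: Pivot payment = max(others) = 41
Step 4: The winner pays 41

41


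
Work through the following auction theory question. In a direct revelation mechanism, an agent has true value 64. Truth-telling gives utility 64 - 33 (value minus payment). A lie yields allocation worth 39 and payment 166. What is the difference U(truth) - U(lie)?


Step 1: U(truth) = value - payment = 64 - 33 = 31
Step 2: U(lie) = allocation - payment = 39 - 166 = -127
Step 3: IC gap = 31 - (-127) = 158

158


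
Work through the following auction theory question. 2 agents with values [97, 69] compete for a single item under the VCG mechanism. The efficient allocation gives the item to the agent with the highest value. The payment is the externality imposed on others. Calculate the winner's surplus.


Step 1: The winner is the agent with the highest value: agent 0 with value 97
Step 2: Values of other agents: [69]
Step 3: VCG payment = max of others' values = 69
Step 4: Surplus = 97 - 69 = 28

28


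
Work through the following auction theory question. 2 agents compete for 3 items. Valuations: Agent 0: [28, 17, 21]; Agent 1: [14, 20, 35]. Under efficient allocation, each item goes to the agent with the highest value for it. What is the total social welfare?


Step 1: For each item, find the maximum value among all agents.
Step 2: Item 0 -> Agent 0 (value 28)
Step 3: Item 1 -> Agent 1 (value 20)
Step 4: Item 2 -> Agent 1 (value 35)
Step 5: Total welfare = 28 + 20 + 35 = 83

83


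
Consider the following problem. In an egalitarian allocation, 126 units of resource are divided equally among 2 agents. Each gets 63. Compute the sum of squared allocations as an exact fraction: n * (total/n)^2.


Step 1: Each agent's share = 126/2 = 63
Step 2: Square of each share = (63)^2 = 3969
Step 3: Sum of squares = 2 * 3969 = 7938

7938


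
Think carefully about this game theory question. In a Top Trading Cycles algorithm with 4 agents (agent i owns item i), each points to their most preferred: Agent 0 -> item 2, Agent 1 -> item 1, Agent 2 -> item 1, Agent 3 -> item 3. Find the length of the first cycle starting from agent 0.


Step 1: Trace the pointer graph from agent 0: 0 -> 2 -> 1 -> 1
Step 2: A cycle is detected when we revisit agent 1
Step 3: The cycle is: 1 -> 1
Step 4: Cycle length = 1

1


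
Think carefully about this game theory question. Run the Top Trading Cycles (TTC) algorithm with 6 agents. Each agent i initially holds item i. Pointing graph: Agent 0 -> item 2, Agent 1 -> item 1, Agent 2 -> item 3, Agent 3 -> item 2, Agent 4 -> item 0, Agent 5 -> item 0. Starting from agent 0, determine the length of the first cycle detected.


Step 1: Trace the pointer graph from agent 0: 0 -> 2 -> 3 -> 2
Step 2: A cycle is detected when we revisit agent 2
Step 3: The cycle is: 2 -> 3 -> 2
Step 4: Cycle length = 2

2


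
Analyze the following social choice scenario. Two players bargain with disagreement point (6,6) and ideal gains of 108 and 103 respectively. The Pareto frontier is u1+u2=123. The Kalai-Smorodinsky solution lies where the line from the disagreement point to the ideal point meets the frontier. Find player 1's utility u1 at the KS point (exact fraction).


Step 1: At the KS point, (u1-d1)/r1 = (u2-d2)/r2 = t and u1+u2 = 123
Step 2: u1 = d1 + r1*t and u2 = d2 + r2*t, so (d1 + r1*t) + (d2 + r2*t) = 123
Step 3: t = (123 - 6 - 6)/(108 + 103) = 111/211
Step 4: u1 = d1 + r1*t = 6 + 108 * 111/211 = 13254/211
Step 5: (Check: u2 = d2 + r2*t = 12699/211; u1+u2 = 13254/211 + 12699/211 = 123, on the frontier.)

13254/211


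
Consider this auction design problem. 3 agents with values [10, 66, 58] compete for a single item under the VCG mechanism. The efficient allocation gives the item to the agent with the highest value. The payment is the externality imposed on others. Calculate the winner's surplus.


Step 1: The winner is the agent with the highest value: agent 1 with value 66
Step 2: Values of other agents: [10, 58]
Step 3: VCG payment = max of others' values = 58
Step 4: Surplus = 66 - 58 = 8

8


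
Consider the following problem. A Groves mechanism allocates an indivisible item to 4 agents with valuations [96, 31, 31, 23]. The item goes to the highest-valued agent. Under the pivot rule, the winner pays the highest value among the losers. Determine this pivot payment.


Step 1: The efficient winner is agent 0 with value 96
Step 2: Other agents' values: [31, 31, 23]
Step 3: Pivot payment = max(others) = 31
Step 4: The winner pays 31

31


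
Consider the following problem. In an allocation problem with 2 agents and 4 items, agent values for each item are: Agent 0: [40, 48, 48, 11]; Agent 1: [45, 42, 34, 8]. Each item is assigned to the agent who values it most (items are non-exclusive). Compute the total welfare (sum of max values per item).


Step 1: For each item, find the maximum value among all agents.
Step 2: Item 0 -> Agent 1 (value 45)
Step 3: Item 1 -> Agent 0 (value 48)
Step 4: Item 2 -> Agent 0 (value 48)
Step 5: Item 3 -> Agent 0 (value 11)
Step 6: Total welfare = 45 + 48 + 48 + 11 = 152

152


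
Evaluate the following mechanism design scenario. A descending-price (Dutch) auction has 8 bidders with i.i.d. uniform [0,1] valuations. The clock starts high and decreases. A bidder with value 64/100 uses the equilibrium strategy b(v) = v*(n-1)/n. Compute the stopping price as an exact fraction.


Step 1: Dutch auctions are strategically equivalent to first-price auctions
Step 2: The equilibrium bid is b(v) = v*(n-1)/n
Step 3: b = 16/25 * 7/8
Step 4: b = 14/25

14/25


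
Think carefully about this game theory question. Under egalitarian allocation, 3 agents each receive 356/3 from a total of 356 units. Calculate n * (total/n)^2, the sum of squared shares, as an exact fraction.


Step 1: Each agent's share = 356/3
Step 2: Square of each share = (356/3)^2 = 126736/9
Step 3: Sum of squares = 3 * 126736/9 = 126736/3

126736/3


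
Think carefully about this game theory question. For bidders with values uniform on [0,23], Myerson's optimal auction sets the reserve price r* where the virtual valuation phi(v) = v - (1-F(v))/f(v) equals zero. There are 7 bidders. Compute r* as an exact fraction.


Step 1: For U[0,23], F(v) = v/23 and f(v) = 1/23
Step 2: phi(v) = v - (1 - v/23)/(1/23) = v - (23 - v) = 2v - 23
Step 3: Set phi(r*) = 0: 2r* - 23 = 0
Step 4: r* = 23/2 (the number of bidders n = 7 does not enter)

23/2


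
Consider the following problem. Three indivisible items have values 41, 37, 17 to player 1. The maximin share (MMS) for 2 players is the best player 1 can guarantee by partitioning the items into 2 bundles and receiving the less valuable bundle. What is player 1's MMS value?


Step 1: Item values = 41, 37, 17
Step 2: Enumerate all 2-bundle partitions and take the smaller bundle:
  Partition 1: {41} vs {37,17} -> bundles 41, 54; min = 41
  Partition 2: {37} vs {41,17} -> bundles 37, 58; min = 37
  Partition 3: {17} vs {41,37} -> bundles 17, 78; min = 17
Step 3: MMS = max(41, 37, 17) = 41

41


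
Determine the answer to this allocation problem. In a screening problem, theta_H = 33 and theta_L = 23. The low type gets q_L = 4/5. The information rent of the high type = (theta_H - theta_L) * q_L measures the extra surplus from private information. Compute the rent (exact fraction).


Step 1: theta_H - theta_L = 33 - 23 = 10
Step 2: Information rent = (theta_H - theta_L) * q_L
Step 3: = 10 * 4/5
Step 4: = 8

8


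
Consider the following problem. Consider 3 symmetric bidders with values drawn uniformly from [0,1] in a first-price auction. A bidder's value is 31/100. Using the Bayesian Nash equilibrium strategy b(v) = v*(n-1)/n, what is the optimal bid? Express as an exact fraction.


Step 1: The symmetric BNE bidding function is b(v) = v * (n-1) / n
Step 2: Substitute v = 31/100 and n = 3
Step 3: b = 31/100 * 2/3
Step 4: b = 31/150

31/150


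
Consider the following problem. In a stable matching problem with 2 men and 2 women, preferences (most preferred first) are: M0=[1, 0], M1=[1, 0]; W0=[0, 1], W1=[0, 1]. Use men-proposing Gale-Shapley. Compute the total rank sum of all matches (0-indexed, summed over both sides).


Step 1: Run Gale-Shapley (men propose, women hold best offer):
  M0 proposes to W1; she accepts
  M1 proposes to W1; rejected
  M1 proposes to W0; she accepts
Step 2: Final matching: W0-M1, W1-M0
Step 3: 0-indexed ranks (man's rank of his match, then woman's): 1 + 1 + 0 + 0
Step 4: Total rank sum = 2

2


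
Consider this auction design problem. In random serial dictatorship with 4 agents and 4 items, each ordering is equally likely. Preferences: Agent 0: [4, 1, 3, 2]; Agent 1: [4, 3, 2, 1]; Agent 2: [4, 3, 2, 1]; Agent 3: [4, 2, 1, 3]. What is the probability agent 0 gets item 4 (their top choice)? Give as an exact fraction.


Step 1: Agent 0 wants item 4
Step 2: There are 24 possible orderings of agents
Step 3: In 6 orderings, agent 0 gets item 4
Step 4: Probability = 6/24 = 1/4

1/4


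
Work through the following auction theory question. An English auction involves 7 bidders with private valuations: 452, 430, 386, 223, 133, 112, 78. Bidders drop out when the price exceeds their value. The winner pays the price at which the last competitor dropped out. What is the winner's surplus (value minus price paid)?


Step 1: Identify the highest value: 452
Step 2: Identify the second-highest value: 430
Step 3: The final price = second-highest value = 430
Step 4: Surplus = 452 - 430 = 22

22


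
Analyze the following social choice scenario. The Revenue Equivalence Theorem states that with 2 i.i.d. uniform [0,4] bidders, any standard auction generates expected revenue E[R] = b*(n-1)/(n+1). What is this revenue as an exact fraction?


Step 1: By Revenue Equivalence, expected revenue = b*(n-1)/(n+1)
Step 2: Substituting n = 2, b = 4
Step 3: Revenue = 4*(2-1)/(2+1) = 4*1/3
Step 4: Revenue = 4/3

4/3


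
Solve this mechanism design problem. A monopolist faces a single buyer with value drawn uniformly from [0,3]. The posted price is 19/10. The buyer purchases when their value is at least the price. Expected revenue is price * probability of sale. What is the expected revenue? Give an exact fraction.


Step 1: Posted price r = 19/10, value support [0,3]
Step 2: P(v >= r) = (3 - 19/10)/3 = 11/30
Step 3: Expected revenue = r * P(v >= r) = 19/10 * 11/30
Step 4: Revenue = 209/300

209/300


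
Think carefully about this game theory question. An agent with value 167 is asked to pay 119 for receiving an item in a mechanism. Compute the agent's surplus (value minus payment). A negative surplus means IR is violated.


Step 1: Surplus = value - payment = 167 - 119 = 48
Step 2: IR is satisfied (surplus >= 0)

48


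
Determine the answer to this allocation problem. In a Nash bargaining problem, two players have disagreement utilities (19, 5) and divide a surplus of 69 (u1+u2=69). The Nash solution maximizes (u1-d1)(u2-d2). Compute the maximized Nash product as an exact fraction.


Step 1: The Nash solution splits surplus symmetrically above the disagreement point
Step 2: u1 = (total + d1 - d2)/2 = (69 + 19 - 5)/2 = 83/2
Step 3: u2 = (total - d1 + d2)/2 = (69 - 19 + 5)/2 = 55/2
Step 4: Nash product = (83/2 - 19) * (55/2 - 5)
Step 5: = 45/2 * 45/2 = 2025/4

2025/4


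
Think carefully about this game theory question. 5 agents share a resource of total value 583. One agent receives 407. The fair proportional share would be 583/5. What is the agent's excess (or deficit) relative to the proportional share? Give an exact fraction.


Step 1: Proportional share = 583/5
Step 2: Agent's actual allocation = 407
Step 3: Excess = 407 - 583/5 = 1452/5

1452/5


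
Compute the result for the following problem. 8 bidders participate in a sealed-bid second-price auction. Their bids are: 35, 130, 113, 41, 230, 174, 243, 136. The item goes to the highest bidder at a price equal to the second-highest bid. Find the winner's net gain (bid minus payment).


Step 1: Sort bids in descending order: 243, 230, 174, 136, 130, 113, 41, 35
Step 2: The winning bid is the highest: 243
Step 3: The payment equals the second-highest bid: 230
Step 4: Surplus = winner's bid - payment = 243 - 230 = 13

13


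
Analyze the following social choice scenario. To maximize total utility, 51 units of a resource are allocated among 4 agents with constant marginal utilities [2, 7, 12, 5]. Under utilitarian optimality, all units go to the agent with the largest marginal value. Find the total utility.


Step 1: The marginal utilities are [2, 7, 12, 5]
Step 2: The highest marginal utility is 12
Step 3: All 51 units go to that agent
Step 4: Total utility = 12 * 51 = 612

612


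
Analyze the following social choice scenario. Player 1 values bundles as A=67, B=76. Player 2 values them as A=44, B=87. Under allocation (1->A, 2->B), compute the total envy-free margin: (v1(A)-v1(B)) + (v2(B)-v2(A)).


Step 1: Player 1's margin = v1(A) - v1(B) = 67 - 76 = -9
Step 2: Player 2's margin = v2(B) - v2(A) = 87 - 44 = 43
Step 3: Total margin = -9 + 43 = 34

34


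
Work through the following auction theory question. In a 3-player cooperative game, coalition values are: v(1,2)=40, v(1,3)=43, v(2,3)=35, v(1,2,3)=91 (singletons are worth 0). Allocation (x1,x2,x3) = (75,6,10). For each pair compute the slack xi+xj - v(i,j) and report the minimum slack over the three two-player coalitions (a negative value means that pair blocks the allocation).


Step 1: Slack for coalition (1,2): x1+x2 - v12 = 81 - 40 = 41
Step 2: Slack for coalition (1,3): x1+x3 - v13 = 85 - 43 = 42
Step 3: Slack for coalition (2,3): x2+x3 - v23 = 16 - 35 = -19
Step 4: Minimum slack = min(41, 42, -19) = -19, attained by (2,3); coalition (2,3) can block (slack < 0), so the allocation is not in the core

-19


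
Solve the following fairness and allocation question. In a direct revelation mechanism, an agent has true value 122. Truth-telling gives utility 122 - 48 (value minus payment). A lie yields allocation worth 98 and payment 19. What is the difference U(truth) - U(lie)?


Step 1: U(truth) = value - payment = 122 - 48 = 74
Step 2: U(lie) = allocation - payment = 98 - 19 = 79
Step 3: IC gap = 74 - 79 = -5

-5


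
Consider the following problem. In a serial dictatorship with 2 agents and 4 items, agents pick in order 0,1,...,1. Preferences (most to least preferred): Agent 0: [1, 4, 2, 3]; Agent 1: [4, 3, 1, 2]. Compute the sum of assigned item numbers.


Step 1: Agent 0 picks item 1
Step 2: Agent 1 picks item 4
Step 3: Sum = 1 + 4 = 5

5


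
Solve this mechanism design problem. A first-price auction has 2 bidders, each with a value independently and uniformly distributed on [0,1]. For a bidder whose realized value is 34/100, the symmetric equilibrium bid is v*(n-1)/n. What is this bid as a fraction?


Step 1: The symmetric BNE bidding function is b(v) = v * (n-1) / n
Step 2: Substitute v = 17/50 and n = 2
Step 3: b = 17/50 * 1/2
Step 4: b = 17/100

17/100


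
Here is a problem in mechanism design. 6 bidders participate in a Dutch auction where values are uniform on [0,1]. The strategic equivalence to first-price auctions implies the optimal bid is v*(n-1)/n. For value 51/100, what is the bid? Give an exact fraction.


Step 1: Dutch auctions are strategically equivalent to first-price auctions
Step 2: The equilibrium bid is b(v) = v*(n-1)/n
Step 3: b = 51/100 * 5/6
Step 4: b = 17/40

17/40


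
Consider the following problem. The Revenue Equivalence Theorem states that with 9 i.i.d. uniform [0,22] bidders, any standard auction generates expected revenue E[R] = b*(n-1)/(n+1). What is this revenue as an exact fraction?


Step 1: By Revenue Equivalence, expected revenue = b*(n-1)/(n+1)
Step 2: Substituting n = 9, b = 22
Step 3: Revenue = 22*(9-1)/(9+1) = 22*8/10
Step 4: Revenue = 176/10 = 88/5

88/5


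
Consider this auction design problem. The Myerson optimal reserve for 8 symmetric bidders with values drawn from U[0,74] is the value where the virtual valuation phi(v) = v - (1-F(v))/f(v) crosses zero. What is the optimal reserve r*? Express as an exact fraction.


Step 1: For U[0,74], F(v) = v/74 and f(v) = 1/74
Step 2: phi(v) = v - (1 - v/74)/(1/74) = v - (74 - v) = 2v - 74
Step 3: Set phi(r*) = 0: 2r* - 74 = 0
Step 4: r* = 74/2 = 37 (the number of bidders n = 8 does not enter)

37


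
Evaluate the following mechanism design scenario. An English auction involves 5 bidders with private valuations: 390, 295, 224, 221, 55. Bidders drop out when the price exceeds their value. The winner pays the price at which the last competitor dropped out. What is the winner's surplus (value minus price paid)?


Step 1: Identify the highest value: 390
Step 2: Identify the second-highest value: 295
Step 3: The final price = second-highest value = 295
Step 4: Surplus = 390 - 295 = 95

95


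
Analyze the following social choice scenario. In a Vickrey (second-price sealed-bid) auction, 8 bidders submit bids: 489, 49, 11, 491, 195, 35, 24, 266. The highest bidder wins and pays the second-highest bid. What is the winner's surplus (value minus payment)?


Step 1: Sort bids in descending order: 491, 489, 266, 195, 49, 35, 24, 11
Step 2: The winning bid is the highest: 491
Step 3: The payment equals the second-highest bid: 489
Step 4: Surplus = winner's bid - payment = 491 - 489 = 2

2


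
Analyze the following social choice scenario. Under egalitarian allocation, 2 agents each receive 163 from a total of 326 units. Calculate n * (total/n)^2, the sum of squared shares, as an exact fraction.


Step 1: Each agent's share = 326/2 = 163
Step 2: Square of each share = (163)^2 = 26569
Step 3: Sum of squares = 2 * 26569 = 53138

53138


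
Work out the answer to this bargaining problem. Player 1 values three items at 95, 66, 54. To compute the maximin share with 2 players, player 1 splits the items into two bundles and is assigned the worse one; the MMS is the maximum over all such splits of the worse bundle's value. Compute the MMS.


Step 1: Item values = 95, 66, 54
Step 2: Enumerate all 2-bundle partitions and take the smaller bundle:
  Partition 1: {95} vs {66,54} -> bundles 95, 120; min = 95
  Partition 2: {66} vs {95,54} -> bundles 66, 149; min = 66
  Partition 3: {54} vs {95,66} -> bundles 54, 161; min = 54
Step 3: MMS = max(95, 66, 54) = 95

95


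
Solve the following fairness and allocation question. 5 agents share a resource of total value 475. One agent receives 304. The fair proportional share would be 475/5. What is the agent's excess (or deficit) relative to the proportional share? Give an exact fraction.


Step 1: Proportional share = 475/5 = 95
Step 2: Agent's actual allocation = 304
Step 3: Excess = 304 - 95 = 209

209


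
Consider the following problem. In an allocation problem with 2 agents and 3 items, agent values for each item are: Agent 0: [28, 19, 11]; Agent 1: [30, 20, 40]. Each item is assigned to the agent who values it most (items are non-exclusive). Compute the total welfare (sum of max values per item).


Step 1: For each item, find the maximum value among all agents.
Step 2: Item 0 -> Agent 1 (value 30)
Step 3: Item 1 -> Agent 1 (value 20)
Step 4: Item 2 -> Agent 1 (value 40)
Step 5: Total welfare = 30 + 20 + 40 = 90

90


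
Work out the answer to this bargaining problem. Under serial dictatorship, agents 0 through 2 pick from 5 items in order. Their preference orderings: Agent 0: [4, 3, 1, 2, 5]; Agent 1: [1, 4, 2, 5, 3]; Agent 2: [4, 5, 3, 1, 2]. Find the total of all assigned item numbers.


Step 1: Agent 0 picks item 4
Step 2: Agent 1 picks item 1
Step 3: Agent 2 picks item 5
Step 4: Sum = 4 + 1 + 5 = 10

10


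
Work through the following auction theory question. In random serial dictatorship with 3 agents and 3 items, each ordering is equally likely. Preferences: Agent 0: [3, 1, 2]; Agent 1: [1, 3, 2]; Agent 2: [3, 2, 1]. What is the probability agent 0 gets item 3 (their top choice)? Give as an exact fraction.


Step 1: Agent 0 wants item 3
Step 2: There are 6 possible orderings of agents
Step 3: In 3 orderings, agent 0 gets item 3
Step 4: Probability = 3/6 = 1/2

1/2


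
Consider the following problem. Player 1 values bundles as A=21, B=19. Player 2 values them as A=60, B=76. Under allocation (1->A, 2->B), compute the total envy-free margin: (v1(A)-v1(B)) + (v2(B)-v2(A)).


Step 1: Player 1's margin = v1(A) - v1(B) = 21 - 19 = 2
Step 2: Player 2's margin = v2(B) - v2(A) = 76 - 60 = 16
Step 3: Total margin = 2 + 16 = 18

18


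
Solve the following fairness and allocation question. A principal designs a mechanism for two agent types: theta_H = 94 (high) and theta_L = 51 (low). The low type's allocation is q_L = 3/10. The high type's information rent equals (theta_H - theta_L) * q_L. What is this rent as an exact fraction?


Step 1: theta_H - theta_L = 94 - 51 = 43
Step 2: Information rent = (theta_H - theta_L) * q_L
Step 3: = 43 * 3/10
Step 4: = 129/10

129/10


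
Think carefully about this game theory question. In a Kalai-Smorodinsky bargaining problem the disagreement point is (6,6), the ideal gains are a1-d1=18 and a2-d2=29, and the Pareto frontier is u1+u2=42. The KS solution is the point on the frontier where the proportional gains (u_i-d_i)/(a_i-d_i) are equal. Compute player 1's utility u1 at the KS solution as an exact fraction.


Step 1: At the KS point, (u1-d1)/r1 = (u2-d2)/r2 = t and u1+u2 = 42
Step 2: u1 = d1 + r1*t and u2 = d2 + r2*t, so (d1 + r1*t) + (d2 + r2*t) = 42
Step 3: t = (42 - 6 - 6)/(18 + 29) = 30/47
Step 4: u1 = d1 + r1*t = 6 + 18 * 30/47 = 822/47
Step 5: (Check: u2 = d2 + r2*t = 1152/47; u1+u2 = 822/47 + 1152/47 = 42, on the frontier.)

822/47


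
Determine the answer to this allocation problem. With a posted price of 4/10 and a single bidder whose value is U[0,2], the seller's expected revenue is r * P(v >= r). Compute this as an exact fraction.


Step 1: Posted price r = 2/5, value support [0,2]
Step 2: P(v >= r) = (2 - 2/5)/2 = 4/5
Step 3: Expected revenue = r * P(v >= r) = 2/5 * 4/5
Step 4: Revenue = 8/25

8/25


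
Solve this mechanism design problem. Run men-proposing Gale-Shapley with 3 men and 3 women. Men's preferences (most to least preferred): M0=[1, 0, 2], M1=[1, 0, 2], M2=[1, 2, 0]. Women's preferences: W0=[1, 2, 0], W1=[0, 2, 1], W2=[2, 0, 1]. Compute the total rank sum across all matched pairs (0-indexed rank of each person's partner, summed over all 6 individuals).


Step 1: Run Gale-Shapley (men propose, women hold best offer):
  M0 proposes to W1; she accepts
  M1 proposes to W1; rejected
  M1 proposes to W0; she accepts
  M2 proposes to W1; rejected
  M2 proposes to W2; she accepts
Step 2: Final matching: W0-M1, W1-M0, W2-M2
Step 3: 0-indexed ranks (man's rank of his match, then woman's): 1 + 0 + 0 + 0 + 1 + 0
Step 4: Total rank sum = 2

2


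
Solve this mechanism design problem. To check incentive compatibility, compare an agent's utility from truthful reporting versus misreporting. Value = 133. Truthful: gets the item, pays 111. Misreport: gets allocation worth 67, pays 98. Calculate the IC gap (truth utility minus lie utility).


Step 1: U(truth) = value - payment = 133 - 111 = 22
Step 2: U(lie) = allocation - payment = 67 - 98 = -31
Step 3: IC gap = 22 - (-31) = 53

53


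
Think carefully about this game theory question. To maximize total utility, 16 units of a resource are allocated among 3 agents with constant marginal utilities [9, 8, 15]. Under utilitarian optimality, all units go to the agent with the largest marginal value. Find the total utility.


Step 1: The marginal utilities are [9, 8, 15]
Step 2: The highest marginal utility is 15
Step 3: All 16 units go to that agent
Step 4: Total utility = 15 * 16 = 240

240


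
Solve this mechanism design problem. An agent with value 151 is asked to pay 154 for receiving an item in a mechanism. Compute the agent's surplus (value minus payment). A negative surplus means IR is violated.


Step 1: Surplus = value - payment = 151 - 154 = -3
Step 2: IR is violated (surplus < 0)

-3


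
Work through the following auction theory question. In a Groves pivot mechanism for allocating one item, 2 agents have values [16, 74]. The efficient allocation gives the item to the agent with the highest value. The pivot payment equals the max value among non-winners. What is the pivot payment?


Step 1: The efficient winner is agent 1 with value 74
Step 2: Other agents' values: [16]
Step 3: Pivot payment = max(others) = 16
Step 4: The winner pays 16

16


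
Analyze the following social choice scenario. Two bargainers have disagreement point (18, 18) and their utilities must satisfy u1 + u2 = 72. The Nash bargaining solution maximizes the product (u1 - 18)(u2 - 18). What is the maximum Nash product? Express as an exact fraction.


Step 1: The Nash solution splits surplus symmetrically above the disagreement point
Step 2: u1 = (total + d1 - d2)/2 = (72 + 18 - 18)/2 = 36
Step 3: u2 = (total - d1 + d2)/2 = (72 - 18 + 18)/2 = 36
Step 4: Nash product = (36 - 18) * (36 - 18)
Step 5: = 18 * 18 = 324

324


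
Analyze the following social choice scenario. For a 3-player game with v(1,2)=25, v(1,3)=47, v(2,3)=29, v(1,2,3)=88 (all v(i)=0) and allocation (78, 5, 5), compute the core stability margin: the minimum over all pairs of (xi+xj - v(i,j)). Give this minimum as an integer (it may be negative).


Step 1: Slack for coalition (1,2): x1+x2 - v12 = 83 - 25 = 58
Step 2: Slack for coalition (1,3): x1+x3 - v13 = 83 - 47 = 36
Step 3: Slack for coalition (2,3): x2+x3 - v23 = 10 - 29 = -19
Step 4: Minimum slack = min(58, 36, -19) = -19, attained by (2,3); coalition (2,3) can block (slack < 0), so the allocation is not in the core

-19


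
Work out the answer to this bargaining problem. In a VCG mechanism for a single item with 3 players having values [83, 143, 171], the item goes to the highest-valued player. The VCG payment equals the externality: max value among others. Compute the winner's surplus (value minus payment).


Step 1: The winner is the agent with the highest value: agent 2 with value 171
Step 2: Values of other agents: [83, 143]
Step 3: VCG payment = max of others' values = 143
Step 4: Surplus = 171 - 143 = 28

28


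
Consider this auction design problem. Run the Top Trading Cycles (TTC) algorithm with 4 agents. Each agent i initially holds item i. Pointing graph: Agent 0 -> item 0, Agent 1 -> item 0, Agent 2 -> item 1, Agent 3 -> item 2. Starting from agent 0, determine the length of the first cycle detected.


Step 1: Trace the pointer graph from agent 0: 0 -> 0
Step 2: A cycle is detected when we revisit agent 0
Step 3: The cycle is: 0 -> 0
Step 4: Cycle length = 1

1


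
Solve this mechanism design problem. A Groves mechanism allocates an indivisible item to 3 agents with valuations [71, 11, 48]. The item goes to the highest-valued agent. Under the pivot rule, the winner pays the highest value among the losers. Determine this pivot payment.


Step 1: The efficient winner is agent 0 with value 71
Step 2: Other agents' values: [11, 48]
Step 3: Pivot payment = max(others) = 48
Step 4: The winner pays 48

48


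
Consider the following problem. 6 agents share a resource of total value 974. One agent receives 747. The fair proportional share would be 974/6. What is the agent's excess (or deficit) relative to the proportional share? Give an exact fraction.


Step 1: Proportional share = 974/6 = 487/3
Step 2: Agent's actual allocation = 747
Step 3: Excess = 747 - 487/3 = 1754/3

1754/3


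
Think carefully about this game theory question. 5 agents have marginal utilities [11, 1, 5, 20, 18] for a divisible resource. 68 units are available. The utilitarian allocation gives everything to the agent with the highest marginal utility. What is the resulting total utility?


Step 1: The marginal utilities are [11, 1, 5, 20, 18]
Step 2: The highest marginal utility is 20
Step 3: All 68 units go to that agent
Step 4: Total utility = 20 * 68 = 1360

1360


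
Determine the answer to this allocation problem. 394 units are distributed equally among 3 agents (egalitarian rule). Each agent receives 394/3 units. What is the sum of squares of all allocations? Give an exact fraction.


Step 1: Each agent's share = 394/3
Step 2: Square of each share = (394/3)^2 = 155236/9
Step 3: Sum of squares = 3 * 155236/9 = 155236/3

155236/3


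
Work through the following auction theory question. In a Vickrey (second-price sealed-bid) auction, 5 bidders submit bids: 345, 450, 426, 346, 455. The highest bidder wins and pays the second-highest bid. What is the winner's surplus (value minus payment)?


Step 1: Sort bids in descending order: 455, 450, 426, 346, 345
Step 2: The winning bid is the highest: 455
Step 3: The payment equals the second-highest bid: 450
Step 4: Surplus = winner's bid - payment = 455 - 450 = 5

5


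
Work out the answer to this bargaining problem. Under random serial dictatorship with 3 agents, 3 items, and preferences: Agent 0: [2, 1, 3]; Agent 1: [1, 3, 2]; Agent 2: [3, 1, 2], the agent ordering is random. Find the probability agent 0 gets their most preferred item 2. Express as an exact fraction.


Step 1: Agent 0 wants item 2
Step 2: There are 6 possible orderings of agents
Step 3: In 6 orderings, agent 0 gets item 2
Step 4: Probability = 6/6 = 1

1


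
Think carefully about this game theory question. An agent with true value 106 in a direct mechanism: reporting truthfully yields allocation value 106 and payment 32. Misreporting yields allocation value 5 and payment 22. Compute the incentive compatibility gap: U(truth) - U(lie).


Step 1: U(truth) = value - payment = 106 - 32 = 74
Step 2: U(lie) = allocation - payment = 5 - 22 = -17
Step 3: IC gap = 74 - (-17) = 91

91


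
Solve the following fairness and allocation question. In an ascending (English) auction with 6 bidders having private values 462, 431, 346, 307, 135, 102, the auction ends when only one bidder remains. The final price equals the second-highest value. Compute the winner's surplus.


Step 1: Identify the highest value: 462
Step 2: Identify the second-highest value: 431
Step 3: The final price = second-highest value = 431
Step 4: Surplus = 462 - 431 = 31

31


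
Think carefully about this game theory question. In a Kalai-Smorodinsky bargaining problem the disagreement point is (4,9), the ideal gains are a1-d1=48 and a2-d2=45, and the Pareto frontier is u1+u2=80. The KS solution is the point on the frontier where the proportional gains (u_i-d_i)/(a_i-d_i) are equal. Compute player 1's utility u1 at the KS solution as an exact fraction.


Step 1: At the KS point, (u1-d1)/r1 = (u2-d2)/r2 = t and u1+u2 = 80
Step 2: u1 = d1 + r1*t and u2 = d2 + r2*t, so (d1 + r1*t) + (d2 + r2*t) = 80
Step 3: t = (80 - 4 - 9)/(48 + 45) = 67/93
Step 4: u1 = d1 + r1*t = 4 + 48 * 67/93 = 1196/31
Step 5: (Check: u2 = d2 + r2*t = 1284/31; u1+u2 = 1196/31 + 1284/31 = 80, on the frontier.)

1196/31


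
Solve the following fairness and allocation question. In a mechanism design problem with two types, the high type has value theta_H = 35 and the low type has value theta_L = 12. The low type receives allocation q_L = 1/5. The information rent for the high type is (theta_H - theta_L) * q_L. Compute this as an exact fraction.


Step 1: theta_H - theta_L = 35 - 12 = 23
Step 2: Information rent = (theta_H - theta_L) * q_L
Step 3: = 23 * 1/5
Step 4: = 23/5

23/5


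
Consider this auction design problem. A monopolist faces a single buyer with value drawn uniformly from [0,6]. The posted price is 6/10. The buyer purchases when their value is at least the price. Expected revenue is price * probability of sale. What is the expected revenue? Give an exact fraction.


Step 1: Posted price r = 3/5, value support [0,6]
Step 2: P(v >= r) = (6 - 3/5)/6 = 9/10
Step 3: Expected revenue = r * P(v >= r) = 3/5 * 9/10
Step 4: Revenue = 27/50

27/50


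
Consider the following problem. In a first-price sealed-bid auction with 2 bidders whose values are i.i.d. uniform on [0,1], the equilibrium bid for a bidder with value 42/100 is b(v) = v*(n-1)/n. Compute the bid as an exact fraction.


Step 1: The symmetric BNE bidding function is b(v) = v * (n-1) / n
Step 2: Substitute v = 21/50 and n = 2
Step 3: b = 21/50 * 1/2
Step 4: b = 21/100

21/100


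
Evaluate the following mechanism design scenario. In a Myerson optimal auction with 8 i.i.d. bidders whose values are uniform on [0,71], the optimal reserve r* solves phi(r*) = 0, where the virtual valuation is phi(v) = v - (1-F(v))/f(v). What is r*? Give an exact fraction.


Step 1: For U[0,71], F(v) = v/71 and f(v) = 1/71
Step 2: phi(v) = v - (1 - v/71)/(1/71) = v - (71 - v) = 2v - 71
Step 3: Set phi(r*) = 0: 2r* - 71 = 0
Step 4: r* = 71/2 (the number of bidders n = 8 does not enter)

71/2


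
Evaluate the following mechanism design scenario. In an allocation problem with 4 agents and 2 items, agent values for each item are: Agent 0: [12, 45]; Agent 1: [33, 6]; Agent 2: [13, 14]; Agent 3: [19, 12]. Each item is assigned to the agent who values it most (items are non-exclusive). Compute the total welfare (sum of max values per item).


Step 1: For each item, find the maximum value among all agents.
Step 2: Item 0 -> Agent 1 (value 33)
Step 3: Item 1 -> Agent 0 (value 45)
Step 4: Total welfare = 33 + 45 = 78

78


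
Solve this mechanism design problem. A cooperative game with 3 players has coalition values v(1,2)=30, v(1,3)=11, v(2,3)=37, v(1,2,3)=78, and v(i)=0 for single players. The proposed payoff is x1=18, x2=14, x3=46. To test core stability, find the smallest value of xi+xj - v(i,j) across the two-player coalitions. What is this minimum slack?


Step 1: Slack for coalition (1,2): x1+x2 - v12 = 32 - 30 = 2
Step 2: Slack for coalition (1,3): x1+x3 - v13 = 64 - 11 = 53
Step 3: Slack for coalition (2,3): x2+x3 - v23 = 60 - 37 = 23
Step 4: Minimum slack = min(2, 53, 23) = 2, attained by (1,2); no pair can gain by deviating, so the allocation is in the core

2


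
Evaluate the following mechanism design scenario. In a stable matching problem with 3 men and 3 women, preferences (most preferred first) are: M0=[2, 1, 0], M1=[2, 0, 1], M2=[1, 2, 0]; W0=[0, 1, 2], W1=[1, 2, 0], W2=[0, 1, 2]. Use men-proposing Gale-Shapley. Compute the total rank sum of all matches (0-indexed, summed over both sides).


Step 1: Run Gale-Shapley (men propose, women hold best offer):
  M0 proposes to W2; she accepts
  M1 proposes to W2; rejected
  M1 proposes to W0; she accepts
  M2 proposes to W1; she accepts
Step 2: Final matching: W0-M1, W1-M2, W2-M0
Step 3: 0-indexed ranks (man's rank of his match, then woman's): 1 + 1 + 0 + 1 + 0 + 0
Step 4: Total rank sum = 3

3


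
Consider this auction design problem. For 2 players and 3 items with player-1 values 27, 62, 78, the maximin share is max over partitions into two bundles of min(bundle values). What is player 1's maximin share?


Step 1: Item values = 27, 62, 78
Step 2: Enumerate all 2-bundle partitions and take the smaller bundle:
  Partition 1: {27} vs {62,78} -> bundles 27, 140; min = 27
  Partition 2: {62} vs {27,78} -> bundles 62, 105; min = 62
  Partition 3: {78} vs {27,62} -> bundles 78, 89; min = 78
Step 3: MMS = max(27, 62, 78) = 78

78


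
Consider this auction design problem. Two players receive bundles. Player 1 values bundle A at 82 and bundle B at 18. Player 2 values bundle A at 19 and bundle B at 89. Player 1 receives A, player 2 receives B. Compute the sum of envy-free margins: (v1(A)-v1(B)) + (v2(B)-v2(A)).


Step 1: Player 1's margin = v1(A) - v1(B) = 82 - 18 = 64
Step 2: Player 2's margin = v2(B) - v2(A) = 89 - 19 = 70
Step 3: Total margin = 64 + 70 = 134

134
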